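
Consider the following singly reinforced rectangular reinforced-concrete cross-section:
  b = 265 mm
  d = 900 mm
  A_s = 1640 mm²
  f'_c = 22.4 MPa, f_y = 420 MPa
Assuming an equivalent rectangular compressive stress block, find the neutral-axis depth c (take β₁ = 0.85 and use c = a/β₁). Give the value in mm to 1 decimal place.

c ≈ 160.6 mm

T = A_s f_y = 1640 × 420 = 688800 N = 688.8 kN.
Setting C = 0.85 f'_c a b equal to T: a = 688800/(0.85 × 22.4 × 265) = 136.515 mm.
With β₁ = 0.85, c = a/β₁ = 136.515/0.85 = 160.6 mm.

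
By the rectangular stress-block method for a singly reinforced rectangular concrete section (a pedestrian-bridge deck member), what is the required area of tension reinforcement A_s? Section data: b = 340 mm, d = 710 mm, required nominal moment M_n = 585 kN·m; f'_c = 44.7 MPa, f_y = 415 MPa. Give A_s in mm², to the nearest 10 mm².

With M_n = 0.85 f'_c a b (d − a/2), solve the quadratic for a:
a = d − √(d² − 2M_n/(0.85 f'_c b)) = 710 − √(710² − 2 × 585×10⁶/(0.85 × 44.7 × 340)) = 66.94 mm.
A_s = 0.85 f'_c a b / f_y = 0.85 × 44.7 × 66.94 × 340 / 415 = 2083.7 mm².

A_s ≈ 2080 mm²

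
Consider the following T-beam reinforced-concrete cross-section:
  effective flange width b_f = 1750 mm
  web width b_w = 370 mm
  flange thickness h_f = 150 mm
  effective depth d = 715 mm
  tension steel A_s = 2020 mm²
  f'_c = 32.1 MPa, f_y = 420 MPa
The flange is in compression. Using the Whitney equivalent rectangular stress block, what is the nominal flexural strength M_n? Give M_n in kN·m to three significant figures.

M_n ≈ 599 kN·m

Tension: T = A_s f_y = 2020 × 420 = 848400 N.
Try a within the flange: a = T/(0.85 f'_c b_f) = 848400/(0.85 × 32.1 × 1750) = 17.77 mm.
Since a = 17.77 ≤ h_f = 150 mm, the stress block lies entirely in the flange; analyse as a rectangular beam of width b_f.
M_n = T(d − a/2) = 848400 × (715 − 8.885) = 599.07 × 10⁶ N·mm.
M_n = 599.07 kN·m.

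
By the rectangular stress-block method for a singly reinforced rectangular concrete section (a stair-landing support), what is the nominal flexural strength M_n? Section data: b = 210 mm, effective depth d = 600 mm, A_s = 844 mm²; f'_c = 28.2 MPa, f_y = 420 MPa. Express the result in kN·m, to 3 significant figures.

T = A_s f_y = 844 × 420 = 354480 N = 354.48 kN.
From C = T: a = T/(0.85 f'_c b) = 354480/(0.85 × 28.2 × 210) = 70.42 mm.
M_n = T(d − a/2) = 354.48 kN × (600 − 35.21) mm = 200.21 kN·m.

M_n ≈ 200 kN·m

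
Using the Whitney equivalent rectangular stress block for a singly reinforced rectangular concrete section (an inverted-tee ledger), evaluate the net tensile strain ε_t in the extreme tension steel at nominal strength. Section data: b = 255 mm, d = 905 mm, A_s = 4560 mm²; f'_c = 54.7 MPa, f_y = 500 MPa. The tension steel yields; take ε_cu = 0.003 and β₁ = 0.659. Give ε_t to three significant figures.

ε_t ≈ 0.00630

a = A_s f_y/(0.85 f'_c b) = 192.30 mm.
β₁ = 0.659, so c = a/β₁ = 192.30/0.659 = 291.81 mm.
From the linear strain diagram with ε_cu = 0.003: ε_t = 0.003 (d − c)/c = 0.003 × (905 − 291.81)/291.81 = 0.00630.
Since ε_t ≥ 0.005, the section is tension-controlled.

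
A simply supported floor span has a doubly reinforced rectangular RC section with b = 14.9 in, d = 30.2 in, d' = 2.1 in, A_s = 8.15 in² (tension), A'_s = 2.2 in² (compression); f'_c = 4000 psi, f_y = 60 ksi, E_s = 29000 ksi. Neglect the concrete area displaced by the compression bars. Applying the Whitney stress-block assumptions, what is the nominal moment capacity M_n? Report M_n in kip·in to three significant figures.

Assume both steels yield.
a = (A_s − A'_s) f_y/(0.85 f'_c b) = (8.15 − 2.2) × 60/(0.85 × 4 × 14.9) = 7.047 in.
c = a/β₁ = 7.047/0.85 = 8.291 in; ε'_s = 0.003(c − d')/c = 0.0022 ≥ ε_y = 0.0021, so the compression steel yields.
M_n = (A_s − A'_s) f_y (d − a/2) + A'_s f_y (d − d') = 357 × (30.2 − 3.5235) + 132 × (30.2 − 2.1) = 9523.5 + 3709.2 = 13232.7 kip·in.

M_n ≈ 13200 kip·in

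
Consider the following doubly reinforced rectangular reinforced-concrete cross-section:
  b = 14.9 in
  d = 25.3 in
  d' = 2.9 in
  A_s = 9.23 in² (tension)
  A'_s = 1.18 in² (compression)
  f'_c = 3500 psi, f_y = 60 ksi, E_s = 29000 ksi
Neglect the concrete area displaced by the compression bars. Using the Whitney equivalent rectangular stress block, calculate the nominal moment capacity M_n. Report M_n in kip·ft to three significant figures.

Assume both steels yield.
a = (A_s − A'_s) f_y/(0.85 f'_c b) = (9.23 − 1.18) × 60/(0.85 × 3.5 × 14.9) = 10.896 in.
c = a/β₁ = 10.896/0.85 = 12.819 in; ε'_s = 0.003(c − d')/c = 0.0023 ≥ ε_y = 0.0021, so the compression steel yields.
M_n = (A_s − A'_s) f_y (d − a/2) + A'_s f_y (d − d') = 483 × (25.3 − 5.448) + 70.8 × (25.3 − 2.9) = 9588.5 + 1585.9 = 11174.4 kip·in = 11174.4/12 = 931.20 kip·ft.

M_n ≈ 931 kip·ft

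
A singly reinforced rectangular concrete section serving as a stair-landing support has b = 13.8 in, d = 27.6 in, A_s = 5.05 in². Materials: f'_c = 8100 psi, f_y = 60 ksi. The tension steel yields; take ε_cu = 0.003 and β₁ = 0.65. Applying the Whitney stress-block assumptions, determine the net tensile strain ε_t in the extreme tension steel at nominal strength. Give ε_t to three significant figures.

ε_t ≈ 0.0139

a = A_s f_y/(0.85 f'_c b) = 3.189 in.
β₁ = 0.65, so c = a/β₁ = 3.189/0.65 = 4.906 in.
From the linear strain diagram with ε_cu = 0.003: ε_t = 0.003 (d − c)/c = 0.003 × (27.6 − 4.906)/4.906 = 0.0139.
Since ε_t ≥ 0.005, the section is tension-controlled.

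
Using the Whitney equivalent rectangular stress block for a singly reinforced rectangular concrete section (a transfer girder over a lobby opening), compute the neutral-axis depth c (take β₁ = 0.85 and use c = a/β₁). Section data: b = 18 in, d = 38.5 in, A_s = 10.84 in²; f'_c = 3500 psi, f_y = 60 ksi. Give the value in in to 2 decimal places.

c ≈ 14.29 in

T = A_s f_y = 10.84 × 60 = 650.4 kips.
a = T/(0.85 f'_c b) = 650.4/(0.85 × 3.5 × 18) = 12.1457 in.
With β₁ = 0.85, c = a/β₁ = 12.1457/0.85 = 14.29 in.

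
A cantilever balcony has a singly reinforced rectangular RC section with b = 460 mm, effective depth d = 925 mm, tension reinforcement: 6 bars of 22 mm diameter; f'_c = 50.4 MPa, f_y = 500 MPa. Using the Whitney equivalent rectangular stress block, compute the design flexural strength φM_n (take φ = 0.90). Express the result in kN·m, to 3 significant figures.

A_s = 6 × 380 = 2280 mm².
T = A_s f_y = 2280 × 500 = 1140000 N = 1140 kN.
From C = T: a = T/(0.85 f'_c b) = 1140000/(0.85 × 50.4 × 460) = 57.85 mm.
M_n = T(d − a/2) = 1140 kN × (925 − 28.925) mm = 1021.53 kN·m.
φM_n = 0.90 × 1021.53 = 919.38 kN·m.

φM_n ≈ 919 kN·m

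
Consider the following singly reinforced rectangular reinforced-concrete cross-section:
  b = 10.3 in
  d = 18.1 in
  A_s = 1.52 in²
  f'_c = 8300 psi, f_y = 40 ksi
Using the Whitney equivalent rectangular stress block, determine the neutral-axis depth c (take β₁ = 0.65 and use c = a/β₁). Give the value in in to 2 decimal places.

c ≈ 1.29 in

T = A_s f_y = 1.52 × 40 = 60.8 kips.
a = T/(0.85 f'_c b) = 60.8/(0.85 × 8.3 × 10.3) = 0.8367 in.
With β₁ = 0.65, c = a/β₁ = 0.8367/0.65 = 1.29 in.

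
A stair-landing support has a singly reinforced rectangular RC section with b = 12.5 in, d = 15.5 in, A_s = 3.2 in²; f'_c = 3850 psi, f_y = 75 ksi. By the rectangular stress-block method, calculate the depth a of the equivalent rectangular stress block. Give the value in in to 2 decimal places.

T = A_s f_y = 3.2 × 75 = 240 kips.
a = T/(0.85 f'_c b) = 240/(0.85 × 3.85 × 12.5) = 5.87 in.

a ≈ 5.87 in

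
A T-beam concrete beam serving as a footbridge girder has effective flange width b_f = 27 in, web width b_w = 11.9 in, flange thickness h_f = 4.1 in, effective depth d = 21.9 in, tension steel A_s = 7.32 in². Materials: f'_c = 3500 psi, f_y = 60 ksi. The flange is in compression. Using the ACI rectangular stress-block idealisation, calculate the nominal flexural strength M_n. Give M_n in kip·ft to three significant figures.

Tension: T = A_s f_y = 7.32 × 60 = 439.2 kips.
Try a within the flange: a = T/(0.85 f'_c b_f) = 439.2/(0.85 × 3.5 × 27) = 5.468 in.
a = 5.468 > h_f = 4.1 in: the block extends into the web. Split into flange-overhang and web parts.
C_f = 0.85 f'_c (b_f − b_w) h_f = 0.85 × 3.5 × (27 − 11.9) × 4.1 = 184.2 kips.
Remaining web compression depth: a_w = (T − C_f)/(0.85 f'_c b_w) = (439.2 − 184.2)/(0.85 × 3.5 × 11.9) = 7.203 in.
M_n = C_f(d − h_f/2) + (T − C_f)(d − a_w/2) = 184.2 × (21.9 − 2.05) + 255 × (21.9 − 3.6015) = 3656.4 + 4666.1 = 8322.5 kip·in.
M_n = 8322.5/12 = 693.54 kip·ft.

M_n ≈ 694 kip·ft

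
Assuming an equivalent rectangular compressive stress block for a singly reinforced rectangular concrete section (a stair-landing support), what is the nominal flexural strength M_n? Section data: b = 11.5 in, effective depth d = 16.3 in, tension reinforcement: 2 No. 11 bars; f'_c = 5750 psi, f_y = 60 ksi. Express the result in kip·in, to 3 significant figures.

A_s = 2 × 1.56 = 3.12 in².
T = A_s f_y = 3.12 × 60 = 187.2 kips.
a = T/(0.85 f'_c b) = 187.2/(0.85 × 5.75 × 11.5) = 3.331 in.
M_n = T(d − a/2) = 187.2 × (16.3 − 1.6655) = 2739.6 kip·in.

M_n ≈ 2740 kip·in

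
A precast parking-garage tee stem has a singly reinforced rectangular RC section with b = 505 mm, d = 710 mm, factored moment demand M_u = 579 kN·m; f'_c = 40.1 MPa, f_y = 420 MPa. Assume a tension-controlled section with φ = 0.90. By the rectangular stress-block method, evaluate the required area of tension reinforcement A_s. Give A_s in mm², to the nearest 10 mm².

M_n = M_u/φ = 579/0.90 = 643.333 kN·m.
With M_n = 0.85 f'_c a b (d − a/2), solve the quadratic for a:
a = d − √(d² − 2M_n/(0.85 f'_c b)) = 710 − √(710² − 2 × 643.333×10⁶/(0.85 × 40.1 × 505)) = 54.75 mm.
A_s = 0.85 f'_c a b / f_y = 0.85 × 40.1 × 54.75 × 505 / 420 = 2243.8 mm².

A_s ≈ 2240 mm²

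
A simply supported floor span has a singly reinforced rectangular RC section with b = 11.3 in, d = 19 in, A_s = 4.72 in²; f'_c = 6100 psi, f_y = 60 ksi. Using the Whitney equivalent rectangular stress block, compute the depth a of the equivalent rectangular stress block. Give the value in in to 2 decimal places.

T = A_s f_y = 4.72 × 60 = 283.2 kips.
a = T/(0.85 f'_c b) = 283.2/(0.85 × 6.1 × 11.3) = 4.83 in.

a ≈ 4.83 in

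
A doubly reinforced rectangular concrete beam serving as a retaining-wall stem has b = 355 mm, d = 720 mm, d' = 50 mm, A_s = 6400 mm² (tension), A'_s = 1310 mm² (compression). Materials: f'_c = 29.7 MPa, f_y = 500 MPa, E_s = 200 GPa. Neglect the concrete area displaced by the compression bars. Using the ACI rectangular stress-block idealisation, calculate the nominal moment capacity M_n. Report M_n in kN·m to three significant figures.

M_n ≈ 1910 kN·m

Assume both tension and compression steel yield.
Net tension couple steel: A_s − A'_s = 5090 mm².
a = (A_s − A'_s) f_y / (0.85 f'_c b) = 2545000/(0.85 × 29.7 × 355) = 283.98 mm.
c = a/β₁ = 283.98/0.838 = 338.88 mm; ε'_s = 0.003(c − d')/c = 0.0026 ≥ f_y/E_s = 0.0025, so compression steel does yield.
M_n = (A_s − A'_s) f_y (d − a/2) + A'_s f_y (d − d') = [2545000 × (720 − 141.99) + 655000 × (720 − 50)] × 10⁻⁶ = 1471.04 + 438.85 = 1909.89 kN·m.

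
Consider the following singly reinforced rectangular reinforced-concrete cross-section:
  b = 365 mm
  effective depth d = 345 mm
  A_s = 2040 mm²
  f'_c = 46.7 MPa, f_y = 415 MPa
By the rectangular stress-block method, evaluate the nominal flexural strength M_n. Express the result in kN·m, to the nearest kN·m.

M_n ≈ 267 kN·m

T = A_s f_y = 2040 × 415 = 846600 N = 846.6 kN.
From C = T: a = T/(0.85 f'_c b) = 846600/(0.85 × 46.7 × 365) = 58.43 mm.
M_n = T(d − a/2) = 846.6 kN × (345 − 29.215) mm = 267.34 kN·m.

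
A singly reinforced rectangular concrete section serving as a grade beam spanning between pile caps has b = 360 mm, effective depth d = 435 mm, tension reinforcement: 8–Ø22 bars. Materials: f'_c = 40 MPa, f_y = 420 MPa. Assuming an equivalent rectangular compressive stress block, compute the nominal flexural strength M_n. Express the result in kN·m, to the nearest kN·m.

A_s = 8 × 380 = 3040 mm².
T = A_s f_y = 3040 × 420 = 1276800 N = 1276.8 kN.
From C = T: a = T/(0.85 f'_c b) = 1276800/(0.85 × 40 × 360) = 104.31 mm.
M_n = T(d − a/2) = 1276.8 kN × (435 − 52.155) mm = 488.82 kN·m.

M_n ≈ 489 kN·m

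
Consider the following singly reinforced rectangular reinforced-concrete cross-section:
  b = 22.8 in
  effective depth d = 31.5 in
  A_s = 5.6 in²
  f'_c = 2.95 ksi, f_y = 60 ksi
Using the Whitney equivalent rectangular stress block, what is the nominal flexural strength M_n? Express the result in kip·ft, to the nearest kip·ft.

M_n ≈ 800 kip·ft

T = A_s f_y = 5.6 × 60 = 336 kips.
a = T/(0.85 f'_c b) = 336/(0.85 × 2.95 × 22.8) = 5.877 in.
M_n = T(d − a/2) = 336 × (31.5 − 2.9385) = 9596.7 kip·in = 9596.7/12 = 799.73 kip·ft.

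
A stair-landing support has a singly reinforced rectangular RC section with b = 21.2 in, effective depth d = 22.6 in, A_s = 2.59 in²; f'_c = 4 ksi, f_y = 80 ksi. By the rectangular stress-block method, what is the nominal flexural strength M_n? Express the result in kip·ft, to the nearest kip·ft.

M_n ≈ 365 kip·ft

T = A_s f_y = 2.59 × 80 = 207.2 kips.
a = T/(0.85 f'_c b) = 207.2/(0.85 × 4 × 21.2) = 2.875 in.
M_n = T(d − a/2) = 207.2 × (22.6 − 1.4375) = 4384.9 kip·in = 4384.9/12 = 365.41 kip·ft.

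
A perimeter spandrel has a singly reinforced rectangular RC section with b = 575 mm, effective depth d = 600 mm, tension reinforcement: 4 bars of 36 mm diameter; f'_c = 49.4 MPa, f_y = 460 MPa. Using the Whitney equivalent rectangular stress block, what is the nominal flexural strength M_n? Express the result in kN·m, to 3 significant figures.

A_s = 4 × 1018 = 4072 mm².
T = A_s f_y = 4072 × 460 = 1873120 N = 1873.12 kN.
From C = T: a = T/(0.85 f'_c b) = 1873120/(0.85 × 49.4 × 575) = 77.58 mm.
M_n = T(d − a/2) = 1873.12 kN × (600 − 38.79) mm = 1051.21 kN·m.

M_n ≈ 1050 kN·m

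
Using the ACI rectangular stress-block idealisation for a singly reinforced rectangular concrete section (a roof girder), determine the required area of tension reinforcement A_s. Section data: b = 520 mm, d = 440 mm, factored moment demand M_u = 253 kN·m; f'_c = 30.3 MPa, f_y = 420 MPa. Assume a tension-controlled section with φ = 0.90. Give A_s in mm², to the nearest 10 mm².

A_s ≈ 1610 mm²

M_n = M_u/φ = 253/0.90 = 281.111 kN·m.
With M_n = 0.85 f'_c a b (d − a/2), solve the quadratic for a:
a = d − √(d² − 2M_n/(0.85 f'_c b)) = 440 − √(440² − 2 × 281.111×10⁶/(0.85 × 30.3 × 520)) = 50.62 mm.
A_s = 0.85 f'_c a b / f_y = 0.85 × 30.3 × 50.62 × 520 / 420 = 1614.1 mm².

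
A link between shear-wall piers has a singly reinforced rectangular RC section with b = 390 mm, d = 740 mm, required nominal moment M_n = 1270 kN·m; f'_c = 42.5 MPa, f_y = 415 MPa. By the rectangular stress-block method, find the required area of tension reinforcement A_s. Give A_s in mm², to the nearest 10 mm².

A_s ≈ 4550 mm²

With M_n = 0.85 f'_c a b (d − a/2), solve the quadratic for a:
a = d − √(d² − 2M_n/(0.85 f'_c b)) = 740 − √(740² − 2 × 1270×10⁶/(0.85 × 42.5 × 390)) = 133.94 mm.
A_s = 0.85 f'_c a b / f_y = 0.85 × 42.5 × 133.94 × 390 / 415 = 4547.1 mm².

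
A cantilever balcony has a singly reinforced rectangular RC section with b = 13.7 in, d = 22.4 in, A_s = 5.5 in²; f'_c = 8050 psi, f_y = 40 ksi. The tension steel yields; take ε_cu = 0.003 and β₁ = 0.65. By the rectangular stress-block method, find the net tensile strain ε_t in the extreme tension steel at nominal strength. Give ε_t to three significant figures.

a = A_s f_y/(0.85 f'_c b) = 2.347 in.
β₁ = 0.65, so c = a/β₁ = 2.347/0.65 = 3.611 in.
From the linear strain diagram with ε_cu = 0.003: ε_t = 0.003 (d − c)/c = 0.003 × (22.4 − 3.611)/3.611 = 0.0156.
Since ε_t ≥ 0.005, the section is tension-controlled.

ε_t ≈ 0.0156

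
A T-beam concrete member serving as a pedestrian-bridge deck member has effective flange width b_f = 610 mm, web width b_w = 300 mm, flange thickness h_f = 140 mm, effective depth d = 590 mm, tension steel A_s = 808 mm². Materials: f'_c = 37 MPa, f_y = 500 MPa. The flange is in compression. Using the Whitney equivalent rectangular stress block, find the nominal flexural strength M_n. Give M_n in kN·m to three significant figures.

M_n ≈ 234 kN·m

Tension: T = A_s f_y = 808 × 500 = 404000 N.
Try a within the flange: a = T/(0.85 f'_c b_f) = 404000/(0.85 × 37 × 610) = 21.06 mm.
Since a = 21.06 ≤ h_f = 140 mm, the stress block lies entirely in the flange; analyse as a rectangular beam of width b_f.
M_n = T(d − a/2) = 404000 × (590 − 10.53) = 234.11 × 10⁶ N·mm.
M_n = 234.11 kN·m.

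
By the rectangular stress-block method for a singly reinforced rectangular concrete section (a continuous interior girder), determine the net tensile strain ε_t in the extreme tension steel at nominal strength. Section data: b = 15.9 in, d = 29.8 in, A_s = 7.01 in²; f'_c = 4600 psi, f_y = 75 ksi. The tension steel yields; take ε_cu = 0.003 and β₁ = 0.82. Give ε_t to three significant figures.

ε_t ≈ 0.00567

a = A_s f_y/(0.85 f'_c b) = 8.457 in.
β₁ = 0.82, so c = a/β₁ = 8.457/0.82 = 10.313 in.
From the linear strain diagram with ε_cu = 0.003: ε_t = 0.003 (d − c)/c = 0.003 × (29.8 − 10.313)/10.313 = 0.00567.
Since ε_t ≥ 0.005, the section is tension-controlled.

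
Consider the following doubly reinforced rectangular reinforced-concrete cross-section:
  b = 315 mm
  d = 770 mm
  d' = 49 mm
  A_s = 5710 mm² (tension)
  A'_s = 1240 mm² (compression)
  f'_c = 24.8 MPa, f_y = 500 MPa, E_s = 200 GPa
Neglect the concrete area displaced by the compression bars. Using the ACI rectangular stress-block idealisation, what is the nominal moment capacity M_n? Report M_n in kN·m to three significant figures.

Assume both tension and compression steel yield.
Net tension couple steel: A_s − A'_s = 4470 mm².
a = (A_s − A'_s) f_y / (0.85 f'_c b) = 2235000/(0.85 × 24.8 × 315) = 336.59 mm.
c = a/β₁ = 336.59/0.85 = 395.99 mm; ε'_s = 0.003(c − d')/c = 0.0026 ≥ f_y/E_s = 0.0025, so compression steel does yield.
M_n = (A_s − A'_s) f_y (d − a/2) + A'_s f_y (d − d') = [2235000 × (770 − 168.295) + 620000 × (770 − 49)] × 10⁻⁶ = 1344.81 + 447.02 = 1791.83 kN·m.

M_n ≈ 1790 kN·m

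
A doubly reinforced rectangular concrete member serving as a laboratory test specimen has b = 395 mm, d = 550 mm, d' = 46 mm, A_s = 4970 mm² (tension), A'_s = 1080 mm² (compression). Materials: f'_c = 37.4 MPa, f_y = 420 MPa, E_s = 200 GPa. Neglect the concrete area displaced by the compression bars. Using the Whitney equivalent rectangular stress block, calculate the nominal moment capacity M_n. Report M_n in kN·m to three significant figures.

M_n ≈ 1020 kN·m

Assume both tension and compression steel yield.
Net tension couple steel: A_s − A'_s = 3890 mm².
a = (A_s − A'_s) f_y / (0.85 f'_c b) = 1633800/(0.85 × 37.4 × 395) = 130.11 mm.
c = a/β₁ = 130.11/0.783 = 166.17 mm; ε'_s = 0.003(c − d')/c = 0.0022 ≥ f_y/E_s = 0.0021, so compression steel does yield.
M_n = (A_s − A'_s) f_y (d − a/2) + A'_s f_y (d − d') = [1633800 × (550 − 65.055) + 453600 × (550 − 46)] × 10⁻⁶ = 792.30 + 228.61 = 1020.91 kN·m.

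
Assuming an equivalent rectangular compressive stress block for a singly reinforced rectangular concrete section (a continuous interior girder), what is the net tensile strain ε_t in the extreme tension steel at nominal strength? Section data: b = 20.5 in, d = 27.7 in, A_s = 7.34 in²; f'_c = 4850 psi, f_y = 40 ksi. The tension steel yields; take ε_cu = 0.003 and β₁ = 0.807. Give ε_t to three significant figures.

ε_t ≈ 0.0163

a = A_s f_y/(0.85 f'_c b) = 3.474 in.
β₁ = 0.807, so c = a/β₁ = 3.474/0.807 = 4.305 in.
From the linear strain diagram with ε_cu = 0.003: ε_t = 0.003 (d − c)/c = 0.003 × (27.7 − 4.305)/4.305 = 0.0163.
Since ε_t ≥ 0.005, the section is tension-controlled.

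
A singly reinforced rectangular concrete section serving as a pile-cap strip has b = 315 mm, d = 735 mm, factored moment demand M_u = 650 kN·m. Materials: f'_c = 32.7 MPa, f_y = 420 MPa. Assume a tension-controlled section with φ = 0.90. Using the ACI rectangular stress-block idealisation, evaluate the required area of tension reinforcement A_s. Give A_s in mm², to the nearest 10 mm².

A_s ≈ 2550 mm²

M_n = M_u/φ = 650/0.90 = 722.222 kN·m.
With M_n = 0.85 f'_c a b (d − a/2), solve the quadratic for a:
a = d − √(d² − 2M_n/(0.85 f'_c b)) = 735 − √(735² − 2 × 722.222×10⁶/(0.85 × 32.7 × 315)) = 122.43 mm.
A_s = 0.85 f'_c a b / f_y = 0.85 × 32.7 × 122.43 × 315 / 420 = 2552.2 mm².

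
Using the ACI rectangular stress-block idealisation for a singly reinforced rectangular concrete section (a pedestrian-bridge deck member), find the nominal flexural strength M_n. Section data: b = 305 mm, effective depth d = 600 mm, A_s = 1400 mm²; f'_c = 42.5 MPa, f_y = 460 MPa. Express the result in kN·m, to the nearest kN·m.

M_n ≈ 368 kN·m

T = A_s f_y = 1400 × 460 = 644000 N = 644 kN.
From C = T: a = T/(0.85 f'_c b) = 644000/(0.85 × 42.5 × 305) = 58.45 mm.
M_n = T(d − a/2) = 644 kN × (600 − 29.225) mm = 367.58 kN·m.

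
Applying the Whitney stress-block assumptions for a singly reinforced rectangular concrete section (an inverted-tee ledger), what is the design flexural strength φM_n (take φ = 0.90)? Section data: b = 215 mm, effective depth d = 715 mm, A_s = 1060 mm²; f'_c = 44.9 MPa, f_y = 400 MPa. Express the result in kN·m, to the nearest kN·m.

φM_n ≈ 263 kN·m

T = A_s f_y = 1060 × 400 = 424000 N = 424 kN.
From C = T: a = T/(0.85 f'_c b) = 424000/(0.85 × 44.9 × 215) = 51.67 mm.
M_n = T(d − a/2) = 424 kN × (715 − 25.835) mm = 292.21 kN·m.
φM_n = 0.90 × 292.21 = 262.99 kN·m.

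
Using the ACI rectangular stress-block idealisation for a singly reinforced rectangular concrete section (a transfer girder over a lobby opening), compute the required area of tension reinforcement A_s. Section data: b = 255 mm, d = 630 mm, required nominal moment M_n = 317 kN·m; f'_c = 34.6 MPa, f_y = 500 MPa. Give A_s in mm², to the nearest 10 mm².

With M_n = 0.85 f'_c a b (d − a/2), solve the quadratic for a:
a = d − √(d² − 2M_n/(0.85 f'_c b)) = 630 − √(630² − 2 × 317×10⁶/(0.85 × 34.6 × 255)) = 71.11 mm.
A_s = 0.85 f'_c a b / f_y = 0.85 × 34.6 × 71.11 × 255 / 500 = 1066.6 mm².

A_s ≈ 1070 mm²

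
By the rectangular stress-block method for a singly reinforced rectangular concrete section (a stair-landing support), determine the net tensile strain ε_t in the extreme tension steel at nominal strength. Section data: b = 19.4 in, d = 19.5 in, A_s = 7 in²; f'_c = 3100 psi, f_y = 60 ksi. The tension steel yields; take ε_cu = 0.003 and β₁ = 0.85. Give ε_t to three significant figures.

a = A_s f_y/(0.85 f'_c b) = 8.216 in.
β₁ = 0.85, so c = a/β₁ = 8.216/0.85 = 9.666 in.
From the linear strain diagram with ε_cu = 0.003: ε_t = 0.003 (d − c)/c = 0.003 × (19.5 − 9.666)/9.666 = 0.00305.
ε_t < 0.004 — the section is over-reinforced for flexure under ACI limits.

ε_t ≈ 0.00305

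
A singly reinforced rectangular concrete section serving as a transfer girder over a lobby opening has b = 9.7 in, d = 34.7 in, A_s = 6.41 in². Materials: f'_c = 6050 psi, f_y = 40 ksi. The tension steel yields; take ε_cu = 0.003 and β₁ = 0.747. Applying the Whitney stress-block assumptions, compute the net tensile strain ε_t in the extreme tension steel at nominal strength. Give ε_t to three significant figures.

a = A_s f_y/(0.85 f'_c b) = 5.140 in.
β₁ = 0.747, so c = a/β₁ = 5.140/0.747 = 6.881 in.
From the linear strain diagram with ε_cu = 0.003: ε_t = 0.003 (d − c)/c = 0.003 × (34.7 − 6.881)/6.881 = 0.0121.
Since ε_t ≥ 0.005, the section is tension-controlled.

ε_t ≈ 0.0121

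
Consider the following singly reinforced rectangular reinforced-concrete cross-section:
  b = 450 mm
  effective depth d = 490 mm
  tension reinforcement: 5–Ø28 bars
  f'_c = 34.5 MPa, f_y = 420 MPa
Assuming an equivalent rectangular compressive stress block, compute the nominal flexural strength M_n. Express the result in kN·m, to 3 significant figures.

M_n ≈ 570 kN·m

A_s = 5 × 616 = 3080 mm².
T = A_s f_y = 3080 × 420 = 1293600 N = 1293.6 kN.
From C = T: a = T/(0.85 f'_c b) = 1293600/(0.85 × 34.5 × 450) = 98.03 mm.
M_n = T(d − a/2) = 1293.6 kN × (490 − 49.015) mm = 570.46 kN·m.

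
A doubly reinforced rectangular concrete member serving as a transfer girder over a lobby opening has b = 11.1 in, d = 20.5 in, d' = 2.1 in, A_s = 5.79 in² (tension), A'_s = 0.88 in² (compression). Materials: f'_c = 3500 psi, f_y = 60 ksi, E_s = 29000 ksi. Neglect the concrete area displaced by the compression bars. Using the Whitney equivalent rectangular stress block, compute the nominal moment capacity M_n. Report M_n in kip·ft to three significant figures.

Assume both steels yield.
a = (A_s − A'_s) f_y/(0.85 f'_c b) = (5.79 − 0.88) × 60/(0.85 × 3.5 × 11.1) = 8.921 in.
c = a/β₁ = 8.921/0.85 = 10.495 in; ε'_s = 0.003(c − d')/c = 0.0024 ≥ ε_y = 0.0021, so the compression steel yields.
M_n = (A_s − A'_s) f_y (d − a/2) + A'_s f_y (d − d') = 294.6 × (20.5 − 4.4605) + 52.8 × (20.5 − 2.1) = 4725.2 + 971.5 = 5696.7 kip·in = 5696.7/12 = 474.73 kip·ft.

M_n ≈ 475 kip·ft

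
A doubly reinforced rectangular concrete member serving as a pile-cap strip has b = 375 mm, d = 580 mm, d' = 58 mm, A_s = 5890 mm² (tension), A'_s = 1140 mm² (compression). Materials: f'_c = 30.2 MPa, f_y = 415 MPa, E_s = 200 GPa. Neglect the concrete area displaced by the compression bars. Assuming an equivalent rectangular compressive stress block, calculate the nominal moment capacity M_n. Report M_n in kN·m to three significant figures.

Assume both tension and compression steel yield.
Net tension couple steel: A_s − A'_s = 4750 mm².
a = (A_s − A'_s) f_y / (0.85 f'_c b) = 1971250/(0.85 × 30.2 × 375) = 204.78 mm.
c = a/β₁ = 204.78/0.834 = 245.54 mm; ε'_s = 0.003(c − d')/c = 0.0023 ≥ f_y/E_s = 0.0021, so compression steel does yield.
M_n = (A_s − A'_s) f_y (d − a/2) + A'_s f_y (d − d') = [1971250 × (580 − 102.39) + 473100 × (580 − 58)] × 10⁻⁶ = 941.49 + 246.96 = 1188.45 kN·m.

M_n ≈ 1190 kN·m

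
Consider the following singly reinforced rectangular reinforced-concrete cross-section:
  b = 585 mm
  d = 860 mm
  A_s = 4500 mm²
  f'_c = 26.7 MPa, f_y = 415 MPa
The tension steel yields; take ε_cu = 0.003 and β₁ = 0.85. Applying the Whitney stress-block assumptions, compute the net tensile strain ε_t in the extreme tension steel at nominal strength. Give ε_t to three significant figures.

ε_t ≈ 0.0126

a = A_s f_y/(0.85 f'_c b) = 140.66 mm.
β₁ = 0.85, so c = a/β₁ = 140.66/0.85 = 165.48 mm.
From the linear strain diagram with ε_cu = 0.003: ε_t = 0.003 (d − c)/c = 0.003 × (860 − 165.48)/165.48 = 0.0126.
Since ε_t ≥ 0.005, the section is tension-controlled.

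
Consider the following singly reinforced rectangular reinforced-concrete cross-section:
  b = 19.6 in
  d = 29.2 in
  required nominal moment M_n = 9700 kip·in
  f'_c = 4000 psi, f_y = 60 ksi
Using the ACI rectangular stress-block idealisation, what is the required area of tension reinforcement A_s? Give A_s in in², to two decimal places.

A_s ≈ 6.11 in²

From M_n = 0.85 f'_c a b (d − a/2):
a = d − √(d² − 2M_n/(0.85 f'_c b)) = 29.2 − √(29.2² − 2 × 9700/(0.85 × 4 × 19.6)) = 5.504 in.
A_s = 0.85 f'_c a b / f_y = 0.85 × 4 × 5.504 × 19.6 / 60 = 6.113 in².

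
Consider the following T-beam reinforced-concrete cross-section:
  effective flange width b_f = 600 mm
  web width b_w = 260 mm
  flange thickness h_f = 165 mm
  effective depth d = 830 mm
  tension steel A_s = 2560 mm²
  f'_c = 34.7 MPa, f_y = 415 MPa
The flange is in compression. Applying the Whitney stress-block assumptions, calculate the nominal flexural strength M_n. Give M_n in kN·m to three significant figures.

Tension: T = A_s f_y = 2560 × 415 = 1062400 N.
Try a within the flange: a = T/(0.85 f'_c b_f) = 1062400/(0.85 × 34.7 × 600) = 60.03 mm.
Since a = 60.03 ≤ h_f = 165 mm, the stress block lies entirely in the flange; analyse as a rectangular beam of width b_f.
M_n = T(d − a/2) = 1062400 × (830 − 30.015) = 849.90 × 10⁶ N·mm.
M_n = 849.90 kN·m.

M_n ≈ 850 kN·m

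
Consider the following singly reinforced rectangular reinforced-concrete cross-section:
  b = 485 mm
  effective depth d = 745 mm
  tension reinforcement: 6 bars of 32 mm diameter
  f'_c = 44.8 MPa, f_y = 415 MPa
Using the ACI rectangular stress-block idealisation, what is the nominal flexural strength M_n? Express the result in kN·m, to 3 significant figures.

M_n ≈ 1380 kN·m

A_s = 6 × 804 = 4824 mm².
T = A_s f_y = 4824 × 415 = 2001960 N = 2001.96 kN.
From C = T: a = T/(0.85 f'_c b) = 2001960/(0.85 × 44.8 × 485) = 108.40 mm.
M_n = T(d − a/2) = 2001.96 kN × (745 − 54.2) mm = 1382.95 kN·m.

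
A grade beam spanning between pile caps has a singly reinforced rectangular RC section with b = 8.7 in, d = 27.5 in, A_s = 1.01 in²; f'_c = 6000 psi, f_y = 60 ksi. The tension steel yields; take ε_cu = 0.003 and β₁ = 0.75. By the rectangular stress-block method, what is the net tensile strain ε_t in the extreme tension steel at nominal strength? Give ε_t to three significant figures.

ε_t ≈ 0.0423

a = A_s f_y/(0.85 f'_c b) = 1.366 in.
β₁ = 0.75, so c = a/β₁ = 1.366/0.75 = 1.821 in.
From the linear strain diagram with ε_cu = 0.003: ε_t = 0.003 (d − c)/c = 0.003 × (27.5 − 1.821)/1.821 = 0.0423.
Since ε_t ≥ 0.005, the section is tension-controlled.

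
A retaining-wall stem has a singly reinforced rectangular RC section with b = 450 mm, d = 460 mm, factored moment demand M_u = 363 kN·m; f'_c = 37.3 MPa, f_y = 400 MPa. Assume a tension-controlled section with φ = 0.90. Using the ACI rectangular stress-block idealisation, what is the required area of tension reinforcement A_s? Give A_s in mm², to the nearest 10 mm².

M_n = M_u/φ = 363/0.90 = 403.333 kN·m.
With M_n = 0.85 f'_c a b (d − a/2), solve the quadratic for a:
a = d − √(d² − 2M_n/(0.85 f'_c b)) = 460 − √(460² − 2 × 403.333×10⁶/(0.85 × 37.3 × 450)) = 66.22 mm.
A_s = 0.85 f'_c a b / f_y = 0.85 × 37.3 × 66.22 × 450 / 400 = 2361.9 mm².

A_s ≈ 2360 mm²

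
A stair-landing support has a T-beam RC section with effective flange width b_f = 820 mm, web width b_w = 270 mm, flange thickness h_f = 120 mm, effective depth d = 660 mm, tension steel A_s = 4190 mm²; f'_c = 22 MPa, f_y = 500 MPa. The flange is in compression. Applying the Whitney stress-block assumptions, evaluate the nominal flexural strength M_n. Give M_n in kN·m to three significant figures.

M_n ≈ 1240 kN·m

Tension: T = A_s f_y = 4190 × 500 = 2095000 N.
Try a within the flange: a = T/(0.85 f'_c b_f) = 2095000/(0.85 × 22 × 820) = 136.62 mm.
a = 136.62 > h_f = 120 mm: the block extends into the web. Split into flange-overhang and web parts.
C_f = 0.85 f'_c (b_f − b_w) h_f = 0.85 × 22 × (820 − 270) × 120 = 1234200 N.
Remaining web compression depth: a_w = (T − C_f)/(0.85 f'_c b_w) = (2095000 − 1234200)/(0.85 × 22 × 270) = 170.49 mm.
M_n = C_f(d − h_f/2) + (T − C_f)(d − a_w/2) = 1234200 × (660 − 60) + 860800 × (660 − 85.245) = 740.52 + 494.75 = 1235.27 × 10⁶ N·mm.
M_n = 1235.27 kN·m.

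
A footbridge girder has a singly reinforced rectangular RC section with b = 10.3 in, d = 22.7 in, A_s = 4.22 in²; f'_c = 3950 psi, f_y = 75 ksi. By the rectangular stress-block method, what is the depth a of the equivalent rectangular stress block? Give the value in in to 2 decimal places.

a ≈ 9.15 in

T = A_s f_y = 4.22 × 75 = 316.5 kips.
a = T/(0.85 f'_c b) = 316.5/(0.85 × 3.95 × 10.3) = 9.15 in.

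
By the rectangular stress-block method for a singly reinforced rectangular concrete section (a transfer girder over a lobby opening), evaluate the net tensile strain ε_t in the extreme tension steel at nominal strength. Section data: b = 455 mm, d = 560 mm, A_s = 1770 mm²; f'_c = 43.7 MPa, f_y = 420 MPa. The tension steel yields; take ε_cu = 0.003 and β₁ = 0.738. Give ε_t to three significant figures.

ε_t ≈ 0.0252

a = A_s f_y/(0.85 f'_c b) = 43.99 mm.
β₁ = 0.738, so c = a/β₁ = 43.99/0.738 = 59.61 mm.
From the linear strain diagram with ε_cu = 0.003: ε_t = 0.003 (d − c)/c = 0.003 × (560 − 59.61)/59.61 = 0.0252.
Since ε_t ≥ 0.005, the section is tension-controlled.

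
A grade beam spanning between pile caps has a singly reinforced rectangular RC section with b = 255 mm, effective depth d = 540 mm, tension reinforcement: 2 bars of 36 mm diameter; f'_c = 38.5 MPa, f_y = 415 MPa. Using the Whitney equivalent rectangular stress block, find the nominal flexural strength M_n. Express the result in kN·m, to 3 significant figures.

M_n ≈ 413 kN·m

A_s = 2 × 1018 = 2036 mm².
T = A_s f_y = 2036 × 415 = 844940 N = 844.94 kN.
From C = T: a = T/(0.85 f'_c b) = 844940/(0.85 × 38.5 × 255) = 101.25 mm.
M_n = T(d − a/2) = 844.94 kN × (540 − 50.625) mm = 413.49 kN·m.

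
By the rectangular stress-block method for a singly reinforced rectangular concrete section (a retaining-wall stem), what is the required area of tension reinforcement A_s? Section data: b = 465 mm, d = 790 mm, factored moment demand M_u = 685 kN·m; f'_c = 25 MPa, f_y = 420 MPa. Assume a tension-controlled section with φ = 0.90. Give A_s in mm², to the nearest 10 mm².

M_n = M_u/φ = 685/0.90 = 761.111 kN·m.
With M_n = 0.85 f'_c a b (d − a/2), solve the quadratic for a:
a = d − √(d² − 2M_n/(0.85 f'_c b)) = 790 − √(790² − 2 × 761.111×10⁶/(0.85 × 25 × 465)) = 104.40 mm.
A_s = 0.85 f'_c a b / f_y = 0.85 × 25 × 104.40 × 465 / 420 = 2456.2 mm².

A_s ≈ 2460 mm²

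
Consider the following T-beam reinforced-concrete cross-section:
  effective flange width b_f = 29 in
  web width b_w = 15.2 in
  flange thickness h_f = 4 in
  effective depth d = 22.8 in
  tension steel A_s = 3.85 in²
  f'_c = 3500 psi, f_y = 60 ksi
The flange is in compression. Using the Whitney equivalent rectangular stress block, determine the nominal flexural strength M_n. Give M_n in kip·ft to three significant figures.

M_n ≈ 413 kip·ft

Tension: T = A_s f_y = 3.85 × 60 = 231 kips.
Try a within the flange: a = T/(0.85 f'_c b_f) = 231/(0.85 × 3.5 × 29) = 2.677 in.
Since a = 2.677 ≤ h_f = 4 in, the stress block lies entirely in the flange; analyse as a rectangular beam of width b_f.
M_n = T(d − a/2) = 231 × (22.8 − 1.3385) = 4957.6 kip·in.
M_n = 4957.6/12 = 413.13 kip·ft.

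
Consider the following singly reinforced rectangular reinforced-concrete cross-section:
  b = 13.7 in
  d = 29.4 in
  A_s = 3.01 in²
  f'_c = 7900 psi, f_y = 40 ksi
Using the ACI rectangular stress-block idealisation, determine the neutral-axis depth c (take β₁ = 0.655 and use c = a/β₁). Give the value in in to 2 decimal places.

T = A_s f_y = 3.01 × 40 = 120.4 kips.
a = T/(0.85 f'_c b) = 120.4/(0.85 × 7.9 × 13.7) = 1.3088 in.
With β₁ = 0.655, c = a/β₁ = 1.3088/0.655 = 2.00 in.

c ≈ 2.00 in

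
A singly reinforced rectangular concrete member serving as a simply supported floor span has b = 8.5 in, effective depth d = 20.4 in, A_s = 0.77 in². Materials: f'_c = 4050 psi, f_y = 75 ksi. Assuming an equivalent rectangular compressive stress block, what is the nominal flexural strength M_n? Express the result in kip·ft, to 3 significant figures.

M_n ≈ 93.4 kip·ft

T = A_s f_y = 0.77 × 75 = 57.75 kips.
a = T/(0.85 f'_c b) = 57.75/(0.85 × 4.05 × 8.5) = 1.974 in.
M_n = T(d − a/2) = 57.75 × (20.4 − 0.987) = 1121.1 kip·in = 1121.1/12 = 93.43 kip·ft.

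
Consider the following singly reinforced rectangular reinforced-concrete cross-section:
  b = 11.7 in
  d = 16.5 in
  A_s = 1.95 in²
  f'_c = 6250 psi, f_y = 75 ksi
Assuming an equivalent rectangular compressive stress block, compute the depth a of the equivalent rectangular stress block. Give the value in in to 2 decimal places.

a ≈ 2.35 in

T = A_s f_y = 1.95 × 75 = 146.25 kips.
a = T/(0.85 f'_c b) = 146.25/(0.85 × 6.25 × 11.7) = 2.35 in.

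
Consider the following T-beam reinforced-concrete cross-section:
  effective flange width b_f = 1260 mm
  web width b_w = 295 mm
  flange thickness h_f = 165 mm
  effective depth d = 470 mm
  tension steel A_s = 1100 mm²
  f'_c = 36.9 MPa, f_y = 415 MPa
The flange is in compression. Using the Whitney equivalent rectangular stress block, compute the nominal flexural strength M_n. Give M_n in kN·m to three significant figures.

M_n ≈ 212 kN·m

Tension: T = A_s f_y = 1100 × 415 = 456500 N.
Try a within the flange: a = T/(0.85 f'_c b_f) = 456500/(0.85 × 36.9 × 1260) = 11.55 mm.
Since a = 11.55 ≤ h_f = 165 mm, the stress block lies entirely in the flange; analyse as a rectangular beam of width b_f.
M_n = T(d − a/2) = 456500 × (470 − 5.775) = 211.92 × 10⁶ N·mm.
M_n = 211.92 kN·m.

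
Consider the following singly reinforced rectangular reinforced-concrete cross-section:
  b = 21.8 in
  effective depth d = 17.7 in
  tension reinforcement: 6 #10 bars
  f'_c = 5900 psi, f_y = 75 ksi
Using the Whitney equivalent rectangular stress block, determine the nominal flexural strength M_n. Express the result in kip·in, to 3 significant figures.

M_n ≈ 8620 kip·in

A_s = 6 × 1.27 = 7.62 in².
T = A_s f_y = 7.62 × 75 = 571.5 kips.
a = T/(0.85 f'_c b) = 571.5/(0.85 × 5.9 × 21.8) = 5.227 in.
M_n = T(d − a/2) = 571.5 × (17.7 − 2.6135) = 8621.9 kip·in.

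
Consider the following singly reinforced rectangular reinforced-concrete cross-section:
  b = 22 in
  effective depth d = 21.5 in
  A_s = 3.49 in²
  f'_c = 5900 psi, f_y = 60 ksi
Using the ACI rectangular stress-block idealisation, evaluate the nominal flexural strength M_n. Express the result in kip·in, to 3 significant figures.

T = A_s f_y = 3.49 × 60 = 209.4 kips.
a = T/(0.85 f'_c b) = 209.4/(0.85 × 5.9 × 22) = 1.898 in.
M_n = T(d − a/2) = 209.4 × (21.5 − 0.949) = 4303.4 kip·in.

M_n ≈ 4300 kip·in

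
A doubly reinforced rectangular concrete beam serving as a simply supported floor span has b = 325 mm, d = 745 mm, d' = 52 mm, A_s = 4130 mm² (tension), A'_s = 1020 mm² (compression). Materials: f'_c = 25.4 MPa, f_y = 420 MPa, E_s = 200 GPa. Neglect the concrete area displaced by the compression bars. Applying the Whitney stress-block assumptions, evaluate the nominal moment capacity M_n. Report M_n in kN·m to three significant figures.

M_n ≈ 1150 kN·m

Assume both tension and compression steel yield.
Net tension couple steel: A_s − A'_s = 3110 mm².
a = (A_s − A'_s) f_y / (0.85 f'_c b) = 1306200/(0.85 × 25.4 × 325) = 186.15 mm.
c = a/β₁ = 186.15/0.85 = 219.00 mm; ε'_s = 0.003(c − d')/c = 0.0023 ≥ f_y/E_s = 0.0021, so compression steel does yield.
M_n = (A_s − A'_s) f_y (d − a/2) + A'_s f_y (d − d') = [1306200 × (745 − 93.075) + 428400 × (745 − 52)] × 10⁻⁶ = 851.54 + 296.88 = 1148.42 kN·m.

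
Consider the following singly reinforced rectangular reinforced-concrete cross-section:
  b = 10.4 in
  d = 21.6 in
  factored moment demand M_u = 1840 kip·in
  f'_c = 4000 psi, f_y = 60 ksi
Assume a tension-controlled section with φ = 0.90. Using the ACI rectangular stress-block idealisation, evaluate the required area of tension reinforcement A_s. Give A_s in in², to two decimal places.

M_n = M_u/φ = 1840/0.90 = 2044.44 kip·in.
From M_n = 0.85 f'_c a b (d − a/2):
a = d − √(d² − 2M_n/(0.85 f'_c b)) = 21.6 − √(21.6² − 2 × 2044.44/(0.85 × 4 × 10.4)) = 2.867 in.
A_s = 0.85 f'_c a b / f_y = 0.85 × 4 × 2.867 × 10.4 / 60 = 1.690 in².

A_s ≈ 1.69 in²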